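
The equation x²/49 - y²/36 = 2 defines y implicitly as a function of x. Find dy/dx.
Differentiate the relation implicitly: treat y = y(x) and apply the chain rule, so every y-derivative picks up a y' = dy/dx factor.

With everything moved to the left-hand side, differentiate term by term:
  d/dx[x^2/49] = 2x/49
  d/dx[-y^2/36] = -y·y'/18
  d/dx[-2] = 0

Separating the contributions that come from x directly and those that come through y:
  without y':      2x/49
  multiplying y':  -y/18

so (2x/49) + (-y/18)·y' = 0, and therefore
  dy/dx = -(2x/49)/(-y/18) = 36x/(49y)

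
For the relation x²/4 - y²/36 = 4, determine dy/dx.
Take d/dx of both sides. Since y is implicitly a function of x, the chain rule attaches a y' = dy/dx factor whenever we differentiate through y.

Set F(x, y) = (left side) − (right side), so the curve is F = 0. Differentiating each term of F:
  d/dx[x^2/4] = x/2
  d/dx[-y^2/36] = -y·y'/18
  d/dx[-4] = 0

Collecting, the y'-free part is the partial derivative in x and the y' coefficient is the partial derivative in y:
  ∂F/∂x = x/2
  ∂F/∂y = -y/18

so d/dx[F(x, y(x))] = ∂F/∂x + (∂F/∂y)·y' = 0. Rearranging,
  dy/dx = -(∂F/∂x)/(∂F/∂y) = -(x/2)/(-y/18) = 9x/y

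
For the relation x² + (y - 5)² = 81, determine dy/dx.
Differentiate both sides with respect to x, treating y as y(x). By the chain rule, any term containing y contributes a factor of y' = dy/dx when we differentiate it.

Move every term to one side and write the relation as F(x, y) = 0. Term by term,
  d/dx[x^2] = 2x
  d/dx[(y - 5)^2] = 2·y'(y - 5)
  d/dx[-81] = 0

The pieces without y' make up ∂F/∂x and the coefficient of y' is ∂F/∂y:
  ∂F/∂x = 2x,
  ∂F/∂y = 2y - 10.

Since d/dx[F] = ∂F/∂x + (∂F/∂y)·y' = 0, solve for y':
  (∂F/∂y)·y' = -∂F/∂x
  dy/dx = -(∂F/∂x)/(∂F/∂y) = -(2x)/(2y - 10) = -x/(y - 5)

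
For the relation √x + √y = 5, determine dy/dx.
Differentiate both sides with respect to x, treating y as y(x). By the chain rule, any term containing y contributes a factor of y' = dy/dx when we differentiate it.

Move every term to one side and write the relation as F(x, y) = 0. Term by term,
  d/dx[√(x)] = 1/(2√(x))
  d/dx[√(y)] = y'/(2√(y))
  d/dx[-5] = 0

The pieces without y' make up ∂F/∂x and the coefficient of y' is ∂F/∂y:
  ∂F/∂x = 1/(2√(x)),
  ∂F/∂y = 1/(2√(y)).

Since d/dx[F] = ∂F/∂x + (∂F/∂y)·y' = 0, solve for y':
  (∂F/∂y)·y' = -∂F/∂x
  dy/dx = -(∂F/∂x)/(∂F/∂y) = -(1/(2√(x)))/(1/(2√(y))) = -√(y)/√(x)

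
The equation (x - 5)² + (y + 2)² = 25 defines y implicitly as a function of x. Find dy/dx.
Apply d/dx to both sides, remembering that y depends on x. Each occurrence of y therefore brings in a y' = dy/dx via the chain rule.

With F(x, y) equal to the left-hand side minus the right, differentiate F term by term:
  d/dx[(x - 5)^2] = 2x - 10
  d/dx[(y + 2)^2] = 2·y'(y + 2)
  d/dx[-25] = 0
Adding these up, d/dx[F] = 0 becomes
  (2x - 10) + (2y + 4)·y' = 0,
so isolating y',
  dy/dx = -(2x - 10)/(2y + 4) = (5 - x)/(y + 2)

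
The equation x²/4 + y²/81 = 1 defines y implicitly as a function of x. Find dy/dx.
Take d/dx of both sides. Since y is implicitly a function of x, the chain rule attaches a y' = dy/dx factor whenever we differentiate through y.

Set F(x, y) = (left side) − (right side), so the curve is F = 0. Differentiating each term of F:
  d/dx[x^2/4] = x/2
  d/dx[y^2/81] = 2y·y'/81
  d/dx[-1] = 0

Collecting, the y'-free part is the partial derivative in x and the y' coefficient is the partial derivative in y:
  ∂F/∂x = x/2
  ∂F/∂y = 2y/81

so d/dx[F(x, y(x))] = ∂F/∂x + (∂F/∂y)·y' = 0. Rearranging,
  dy/dx = -(∂F/∂x)/(∂F/∂y) = -(x/2)/(2y/81) = -81x/(4y)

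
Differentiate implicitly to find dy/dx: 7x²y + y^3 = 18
Take d/dx of both sides. Since y is implicitly a function of x, the chain rule attaches a y' = dy/dx factor whenever we differentiate through y.

Set F(x, y) = (left side) − (right side), so the curve is F = 0. Differentiating each term of F:
  d/dx[7x^2y] = 7x^2·y' + 14xy
  d/dx[y^3] = 3y^2·y'
  d/dx[-18] = 0

Collecting, the y'-free part is the partial derivative in x and the y' coefficient is the partial derivative in y:
  ∂F/∂x = 14xy
  ∂F/∂y = 7x^2 + 3y^2

so d/dx[F(x, y(x))] = ∂F/∂x + (∂F/∂y)·y' = 0. Rearranging,
  dy/dx = -(∂F/∂x)/(∂F/∂y) = -(14xy)/(7x^2 + 3y^2) = -14xy/(7x^2 + 3y^2)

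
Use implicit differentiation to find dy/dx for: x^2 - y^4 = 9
Take d/dx of both sides. Since y is implicitly a function of x, the chain rule attaches a y' = dy/dx factor whenever we differentiate through y.

Set F(x, y) = (left side) − (right side), so the curve is F = 0. Differentiating each term of F:
  d/dx[x^2] = 2x
  d/dx[-y^4] = -4y^3·y'
  d/dx[-9] = 0

Collecting, the y'-free part is the partial derivative in x and the y' coefficient is the partial derivative in y:
  ∂F/∂x = 2x
  ∂F/∂y = -4y^3

so d/dx[F(x, y(x))] = ∂F/∂x + (∂F/∂y)·y' = 0. Rearranging,
  dy/dx = -(∂F/∂x)/(∂F/∂y) = -(2x)/(-4y^3) = x/(2y^3)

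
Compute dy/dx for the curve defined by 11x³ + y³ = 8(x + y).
Apply d/dx to both sides, remembering that y depends on x. Each occurrence of y therefore brings in a y' = dy/dx via the chain rule.

With F(x, y) equal to the left-hand side minus the right, differentiate F term by term:
  d/dx[11x^3] = 33x^2
  d/dx[-8x] = -8
  d/dx[y^3] = 3y^2·y'
  d/dx[-8y] = -8·y'
Adding these up, d/dx[F] = 0 becomes
  (33x^2 - 8) + (3y^2 - 8)·y' = 0,
so isolating y',
  dy/dx = -(33x^2 - 8)/(3y^2 - 8) = (8 - 33x^2)/(3y^2 - 8)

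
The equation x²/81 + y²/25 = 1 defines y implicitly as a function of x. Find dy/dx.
Apply d/dx to both sides, remembering that y depends on x. Each occurrence of y therefore brings in a y' = dy/dx via the chain rule.

With F(x, y) equal to the left-hand side minus the right, differentiate F term by term:
  d/dx[x^2/81] = 2x/81
  d/dx[y^2/25] = 2y·y'/25
  d/dx[-1] = 0
Adding these up, d/dx[F] = 0 becomes
  (2x/81) + (2y/25)·y' = 0,
so isolating y',
  dy/dx = -(2x/81)/(2y/25) = -25x/(81y)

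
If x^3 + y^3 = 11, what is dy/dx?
Take d/dx of both sides. Since y is implicitly a function of x, the chain rule attaches a y' = dy/dx factor whenever we differentiate through y.

Set F(x, y) = (left side) − (right side), so the curve is F = 0. Differentiating each term of F:
  d/dx[x^3] = 3x^2
  d/dx[y^3] = 3y^2·y'
  d/dx[-11] = 0

Collecting, the y'-free part is the partial derivative in x and the y' coefficient is the partial derivative in y:
  ∂F/∂x = 3x^2
  ∂F/∂y = 3y^2

so d/dx[F(x, y(x))] = ∂F/∂x + (∂F/∂y)·y' = 0. Rearranging,
  dy/dx = -(∂F/∂x)/(∂F/∂y) = -(3x^2)/(3y^2) = -x^2/y^2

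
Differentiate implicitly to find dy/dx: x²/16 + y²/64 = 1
Take d/dx of both sides. Since y is implicitly a function of x, the chain rule attaches a y' = dy/dx factor whenever we differentiate through y.

Set F(x, y) = (left side) − (right side), so the curve is F = 0. Differentiating each term of F:
  d/dx[x^2/16] = x/8
  d/dx[y^2/64] = y·y'/32
  d/dx[-1] = 0

Collecting, the y'-free part is the partial derivative in x and the y' coefficient is the partial derivative in y:
  ∂F/∂x = x/8
  ∂F/∂y = y/32

so d/dx[F(x, y(x))] = ∂F/∂x + (∂F/∂y)·y' = 0. Rearranging,
  dy/dx = -(∂F/∂x)/(∂F/∂y) = -(x/8)/(y/32) = -4x/y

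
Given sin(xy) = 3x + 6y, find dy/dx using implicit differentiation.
Apply d/dx to both sides, remembering that y depends on x. Each occurrence of y therefore brings in a y' = dy/dx via the chain rule.

With F(x, y) equal to the left-hand side minus the right, differentiate F term by term:
  d/dx[-3x] = -3
  d/dx[-6y] = -6·y'
  d/dx[sin(xy)] = (x·y' + y)·cos(xy)
Adding these up, d/dx[F] = 0 becomes
  (y·cos(xy) - 3) + (x·cos(xy) - 6)·y' = 0,
so isolating y',
  dy/dx = -(y·cos(xy) - 3)/(x·cos(xy) - 6) = (-y·cos(xy) + 3)/(x·cos(xy) - 6)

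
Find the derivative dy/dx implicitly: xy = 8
Take d/dx of both sides. Since y is implicitly a function of x, the chain rule attaches a y' = dy/dx factor whenever we differentiate through y.

Set F(x, y) = (left side) − (right side), so the curve is F = 0. Differentiating each term of F:
  d/dx[xy] = x·y' + y
  d/dx[-8] = 0

Collecting, the y'-free part is the partial derivative in x and the y' coefficient is the partial derivative in y:
  ∂F/∂x = y
  ∂F/∂y = x

so d/dx[F(x, y(x))] = ∂F/∂x + (∂F/∂y)·y' = 0. Rearranging,
  dy/dx = -(∂F/∂x)/(∂F/∂y) = -(y)/(x) = -y/x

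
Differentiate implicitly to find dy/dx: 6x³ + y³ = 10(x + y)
Differentiate both sides with respect to x, treating y as y(x). By the chain rule, any term containing y contributes a factor of y' = dy/dx when we differentiate it.

Move every term to one side and write the relation as F(x, y) = 0. Term by term,
  d/dx[6x^3] = 18x^2
  d/dx[-10x] = -10
  d/dx[y^3] = 3y^2·y'
  d/dx[-10y] = -10·y'

The pieces without y' make up ∂F/∂x and the coefficient of y' is ∂F/∂y:
  ∂F/∂x = 18x^2 - 10,
  ∂F/∂y = 3y^2 - 10.

Since d/dx[F] = ∂F/∂x + (∂F/∂y)·y' = 0, solve for y':
  (∂F/∂y)·y' = -∂F/∂x
  dy/dx = -(∂F/∂x)/(∂F/∂y) = -(18x^2 - 10)/(3y^2 - 10) = 2(5 - 9x^2)/(3y^2 - 10)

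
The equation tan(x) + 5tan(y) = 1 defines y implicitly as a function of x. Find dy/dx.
Apply d/dx to both sides, remembering that y depends on x. Each occurrence of y therefore brings in a y' = dy/dx via the chain rule.

With F(x, y) equal to the left-hand side minus the right, differentiate F term by term:
  d/dx[tan(x)] = tan(x)^2 + 1
  d/dx[5tan(y)] = 5·y'(tan(y)^2 + 1)
  d/dx[-1] = 0
Adding these up, d/dx[F] = 0 becomes
  (tan(x)^2 + 1) + (5tan(y)^2 + 5)·y' = 0,
so isolating y',
  dy/dx = -(tan(x)^2 + 1)/(5tan(y)^2 + 5) = -cos(y)^2/(5cos(x)^2)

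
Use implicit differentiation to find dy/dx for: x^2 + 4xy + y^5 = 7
Apply d/dx to both sides, remembering that y depends on x. Each occurrence of y therefore brings in a y' = dy/dx via the chain rule.

With F(x, y) equal to the left-hand side minus the right, differentiate F term by term:
  d/dx[x^2] = 2x
  d/dx[4xy] = 4x·y' + 4y
  d/dx[y^5] = 5y^4·y'
  d/dx[-7] = 0
Adding these up, d/dx[F] = 0 becomes
  (2x + 4y) + (4x + 5y^4)·y' = 0,
so isolating y',
  dy/dx = -(2x + 4y)/(4x + 5y^4) = 2(-x - 2y)/(4x + 5y^4)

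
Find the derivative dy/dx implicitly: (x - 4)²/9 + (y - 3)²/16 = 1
Apply d/dx to both sides, remembering that y depends on x. Each occurrence of y therefore brings in a y' = dy/dx via the chain rule.

With F(x, y) equal to the left-hand side minus the right, differentiate F term by term:
  d/dx[(x - 4)^2/9] = 2x/9 - 8/9
  d/dx[(y - 3)^2/16] = y'(y - 3)/8
  d/dx[-1] = 0
Adding these up, d/dx[F] = 0 becomes
  (2x/9 - 8/9) + (y/8 - 3/8)·y' = 0,
so isolating y',
  dy/dx = -(2x/9 - 8/9)/(y/8 - 3/8)
        = -(2(x - 4)/9)/((y - 3)/8) = 16(4 - x)/(9(y - 3))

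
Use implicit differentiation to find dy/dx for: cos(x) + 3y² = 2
Take d/dx of both sides. Since y is implicitly a function of x, the chain rule attaches a y' = dy/dx factor whenever we differentiate through y.

Set F(x, y) = (left side) − (right side), so the curve is F = 0. Differentiating each term of F:
  d/dx[3y^2] = 6y·y'
  d/dx[cos(x)] = -sin(x)
  d/dx[-2] = 0

Collecting, the y'-free part is the partial derivative in x and the y' coefficient is the partial derivative in y:
  ∂F/∂x = -sin(x)
  ∂F/∂y = 6y

so d/dx[F(x, y(x))] = ∂F/∂x + (∂F/∂y)·y' = 0. Rearranging,
  dy/dx = -(∂F/∂x)/(∂F/∂y) = -(-sin(x))/(6y) = sin(x)/(6y)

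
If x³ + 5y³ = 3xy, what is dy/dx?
Take d/dx of both sides. Since y is implicitly a function of x, the chain rule attaches a y' = dy/dx factor whenever we differentiate through y.

Set F(x, y) = (left side) − (right side), so the curve is F = 0. Differentiating each term of F:
  d/dx[x^3] = 3x^2
  d/dx[-3xy] = -3x·y' - 3y
  d/dx[5y^3] = 15y^2·y'

Collecting, the y'-free part is the partial derivative in x and the y' coefficient is the partial derivative in y:
  ∂F/∂x = 3x^2 - 3y
  ∂F/∂y = -3x + 15y^2

so d/dx[F(x, y(x))] = ∂F/∂x + (∂F/∂y)·y' = 0. Rearranging,
  dy/dx = -(∂F/∂x)/(∂F/∂y) = -(3x^2 - 3y)/(-3x + 15y^2) = (x^2 - y)/(x - 5y^2)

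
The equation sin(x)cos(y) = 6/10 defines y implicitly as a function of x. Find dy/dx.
Apply d/dx to both sides, remembering that y depends on x. Each occurrence of y therefore brings in a y' = dy/dx via the chain rule.

With F(x, y) equal to the left-hand side minus the right, differentiate F term by term:
  d/dx[sin(x)·cos(y)] = -y'·sin(x)·sin(y) + cos(x)·cos(y)
  d/dx[-3/5] = 0
Adding these up, d/dx[F] = 0 becomes
  (cos(x)·cos(y)) + (-sin(x)·sin(y))·y' = 0,
so isolating y',
  dy/dx = -(cos(x)·cos(y))/(-sin(x)·sin(y)) = 1/(tan(x)·tan(y))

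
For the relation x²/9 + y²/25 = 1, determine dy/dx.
Apply d/dx to both sides, remembering that y depends on x. Each occurrence of y therefore brings in a y' = dy/dx via the chain rule.

With F(x, y) equal to the left-hand side minus the right, differentiate F term by term:
  d/dx[x^2/9] = 2x/9
  d/dx[y^2/25] = 2y·y'/25
  d/dx[-1] = 0
Adding these up, d/dx[F] = 0 becomes
  (2x/9) + (2y/25)·y' = 0,
so isolating y',
  dy/dx = -(2x/9)/(2y/25) = -25x/(9y)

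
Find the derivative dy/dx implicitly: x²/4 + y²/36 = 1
Differentiate the relation implicitly: treat y = y(x) and apply the chain rule, so every y-derivative picks up a y' = dy/dx factor.

With everything moved to the left-hand side, differentiate term by term:
  d/dx[x^2/4] = x/2
  d/dx[y^2/36] = y·y'/18
  d/dx[-1] = 0

Separating the contributions that come from x directly and those that come through y:
  without y':      x/2
  multiplying y':  y/18

so (x/2) + (y/18)·y' = 0, and therefore
  dy/dx = -(x/2)/(y/18) = -9x/y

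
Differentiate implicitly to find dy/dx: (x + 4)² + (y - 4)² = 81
Differentiate the relation implicitly: treat y = y(x) and apply the chain rule, so every y-derivative picks up a y' = dy/dx factor.

With everything moved to the left-hand side, differentiate term by term:
  d/dx[(x + 4)^2] = 2x + 8
  d/dx[(y - 4)^2] = 2·y'(y - 4)
  d/dx[-81] = 0

Separating the contributions that come from x directly and those that come through y:
  without y':      2x + 8
  multiplying y':  2y - 8

so (2x + 8) + (2y - 8)·y' = 0, and therefore
  dy/dx = -(2x + 8)/(2y - 8) = (-x - 4)/(y - 4)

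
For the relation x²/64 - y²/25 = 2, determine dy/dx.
Take d/dx of both sides. Since y is implicitly a function of x, the chain rule attaches a y' = dy/dx factor whenever we differentiate through y.

Set F(x, y) = (left side) − (right side), so the curve is F = 0. Differentiating each term of F:
  d/dx[x^2/64] = x/32
  d/dx[-y^2/25] = -2y·y'/25
  d/dx[-2] = 0

Collecting, the y'-free part is the partial derivative in x and the y' coefficient is the partial derivative in y:
  ∂F/∂x = x/32
  ∂F/∂y = -2y/25

so d/dx[F(x, y(x))] = ∂F/∂x + (∂F/∂y)·y' = 0. Rearranging,
  dy/dx = -(∂F/∂x)/(∂F/∂y) = -(x/32)/(-2y/25) = 25x/(64y)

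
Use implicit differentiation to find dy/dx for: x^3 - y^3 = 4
Differentiate the relation implicitly: treat y = y(x) and apply the chain rule, so every y-derivative picks up a y' = dy/dx factor.

With everything moved to the left-hand side, differentiate term by term:
  d/dx[x^3] = 3x^2
  d/dx[-y^3] = -3y^2·y'
  d/dx[-4] = 0

Separating the contributions that come from x directly and those that come through y:
  without y':      3x^2
  multiplying y':  -3y^2

so (3x^2) + (-3y^2)·y' = 0, and therefore
  dy/dx = -(3x^2)/(-3y^2) = x^2/y^2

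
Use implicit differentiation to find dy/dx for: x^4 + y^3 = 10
Take d/dx of both sides. Since y is implicitly a function of x, the chain rule attaches a y' = dy/dx factor whenever we differentiate through y.

Set F(x, y) = (left side) − (right side), so the curve is F = 0. Differentiating each term of F:
  d/dx[x^4] = 4x^3
  d/dx[y^3] = 3y^2·y'
  d/dx[-10] = 0

Collecting, the y'-free part is the partial derivative in x and the y' coefficient is the partial derivative in y:
  ∂F/∂x = 4x^3
  ∂F/∂y = 3y^2

so d/dx[F(x, y(x))] = ∂F/∂x + (∂F/∂y)·y' = 0. Rearranging,
  dy/dx = -(∂F/∂x)/(∂F/∂y) = -(4x^3)/(3y^2) = -4x^3/(3y^2)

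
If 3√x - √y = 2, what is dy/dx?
Differentiate the relation implicitly: treat y = y(x) and apply the chain rule, so every y-derivative picks up a y' = dy/dx factor.

With everything moved to the left-hand side, differentiate term by term:
  d/dx[3√(x)] = 3/(2√(x))
  d/dx[-√(y)] = -y'/(2√(y))
  d/dx[-2] = 0

Separating the contributions that come from x directly and those that come through y:
  without y':      3/(2√(x))
  multiplying y':  -1/(2√(y))

so (3/(2√(x))) + (-1/(2√(y)))·y' = 0, and therefore
  dy/dx = -(3/(2√(x)))/(-1/(2√(y))) = 3√(y)/√(x)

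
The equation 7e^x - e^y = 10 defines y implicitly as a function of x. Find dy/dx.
Take d/dx of both sides. Since y is implicitly a function of x, the chain rule attaches a y' = dy/dx factor whenever we differentiate through y.

Set F(x, y) = (left side) − (right side), so the curve is F = 0. Differentiating each term of F:
  d/dx[7e^(x)] = 7e^(x)
  d/dx[-e^(y)] = -y'·e^(y)
  d/dx[-10] = 0

Collecting, the y'-free part is the partial derivative in x and the y' coefficient is the partial derivative in y:
  ∂F/∂x = 7e^(x)
  ∂F/∂y = -e^(y)

so d/dx[F(x, y(x))] = ∂F/∂x + (∂F/∂y)·y' = 0. Rearranging,
  dy/dx = -(∂F/∂x)/(∂F/∂y) = -(7e^(x))/(-e^(y)) = 7e^(x - y)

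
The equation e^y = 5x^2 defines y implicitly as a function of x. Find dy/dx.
Differentiate both sides with respect to x, treating y as y(x). By the chain rule, any term containing y contributes a factor of y' = dy/dx when we differentiate it.

Move every term to one side and write the relation as F(x, y) = 0. Term by term,
  d/dx[-5x^2] = -10x
  d/dx[e^(y)] = y'·e^(y)

The pieces without y' make up ∂F/∂x and the coefficient of y' is ∂F/∂y:
  ∂F/∂x = -10x,
  ∂F/∂y = e^(y).

Since d/dx[F] = ∂F/∂x + (∂F/∂y)·y' = 0, solve for y':
  (∂F/∂y)·y' = -∂F/∂x
  dy/dx = -(∂F/∂x)/(∂F/∂y) = -(-10x)/(e^(y)) = 10x·e^(-y)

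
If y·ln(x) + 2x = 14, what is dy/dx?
Take d/dx of both sides. Since y is implicitly a function of x, the chain rule attaches a y' = dy/dx factor whenever we differentiate through y.

Set F(x, y) = (left side) − (right side), so the curve is F = 0. Differentiating each term of F:
  d/dx[2x] = 2
  d/dx[y·ln(x)] = y'·ln(x) + y/x
  d/dx[-14] = 0

Collecting, the y'-free part is the partial derivative in x and the y' coefficient is the partial derivative in y:
  ∂F/∂x = 2 + y/x
  ∂F/∂y = ln(x)

so d/dx[F(x, y(x))] = ∂F/∂x + (∂F/∂y)·y' = 0. Rearranging,
  dy/dx = -(∂F/∂x)/(∂F/∂y) = -(2 + y/x)/(ln(x))
        = -((2x + y)/x)/(ln(x)) = (-2x - y)/(x·ln(x))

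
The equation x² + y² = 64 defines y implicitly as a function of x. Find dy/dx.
Differentiate the relation implicitly: treat y = y(x) and apply the chain rule, so every y-derivative picks up a y' = dy/dx factor.

With everything moved to the left-hand side, differentiate term by term:
  d/dx[x^2] = 2x
  d/dx[y^2] = 2y·y'
  d/dx[-64] = 0

Separating the contributions that come from x directly and those that come through y:
  without y':      2x
  multiplying y':  2y

so (2x) + (2y)·y' = 0, and therefore
  dy/dx = -(2x)/(2y) = -x/y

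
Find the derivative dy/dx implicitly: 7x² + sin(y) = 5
Apply d/dx to both sides, remembering that y depends on x. Each occurrence of y therefore brings in a y' = dy/dx via the chain rule.

With F(x, y) equal to the left-hand side minus the right, differentiate F term by term:
  d/dx[7x^2] = 14x
  d/dx[sin(y)] = y'·cos(y)
  d/dx[-5] = 0
Adding these up, d/dx[F] = 0 becomes
  (14x) + (cos(y))·y' = 0,
so isolating y',
  dy/dx = -(14x)/(cos(y)) = -14x/cos(y)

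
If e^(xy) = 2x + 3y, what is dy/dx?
Differentiate both sides with respect to x, treating y as y(x). By the chain rule, any term containing y contributes a factor of y' = dy/dx when we differentiate it.

Move every term to one side and write the relation as F(x, y) = 0. Term by term,
  d/dx[-2x] = -2
  d/dx[-3y] = -3·y'
  d/dx[e^(xy)] = (x·y' + y)·e^(xy)

The pieces without y' make up ∂F/∂x and the coefficient of y' is ∂F/∂y:
  ∂F/∂x = y·e^(xy) - 2,
  ∂F/∂y = x·e^(xy) - 3.

Since d/dx[F] = ∂F/∂x + (∂F/∂y)·y' = 0, solve for y':
  (∂F/∂y)·y' = -∂F/∂x
  dy/dx = -(∂F/∂x)/(∂F/∂y) = -(y·e^(xy) - 2)/(x·e^(xy) - 3) = (-y·e^(xy) + 2)/(x·e^(xy) - 3)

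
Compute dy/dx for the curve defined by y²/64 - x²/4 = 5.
Differentiate the relation implicitly: treat y = y(x) and apply the chain rule, so every y-derivative picks up a y' = dy/dx factor.

With everything moved to the left-hand side, differentiate term by term:
  d/dx[-x^2/4] = -x/2
  d/dx[y^2/64] = y·y'/32
  d/dx[-5] = 0

Separating the contributions that come from x directly and those that come through y:
  without y':      -x/2
  multiplying y':  y/32

so (-x/2) + (y/32)·y' = 0, and therefore
  dy/dx = -(-x/2)/(y/32) = 16x/y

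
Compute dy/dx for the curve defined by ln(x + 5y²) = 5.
Differentiate the relation implicitly: treat y = y(x) and apply the chain rule, so every y-derivative picks up a y' = dy/dx factor.

With everything moved to the left-hand side, differentiate term by term:
  d/dx[ln(x + 5y^2)] = (10y·y' + 1)/(x + 5y^2)
  d/dx[-5] = 0

Separating the contributions that come from x directly and those that come through y:
  without y':      1/(x + 5y^2)
  multiplying y':  10y/(x + 5y^2)

so (1/(x + 5y^2)) + (10y/(x + 5y^2))·y' = 0, and therefore
  dy/dx = -(1/(x + 5y^2))/(10y/(x + 5y^2)) = -1/(10y)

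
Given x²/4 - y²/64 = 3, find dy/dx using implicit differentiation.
Take d/dx of both sides. Since y is implicitly a function of x, the chain rule attaches a y' = dy/dx factor whenever we differentiate through y.

Set F(x, y) = (left side) − (right side), so the curve is F = 0. Differentiating each term of F:
  d/dx[x^2/4] = x/2
  d/dx[-y^2/64] = -y·y'/32
  d/dx[-3] = 0

Collecting, the y'-free part is the partial derivative in x and the y' coefficient is the partial derivative in y:
  ∂F/∂x = x/2
  ∂F/∂y = -y/32

so d/dx[F(x, y(x))] = ∂F/∂x + (∂F/∂y)·y' = 0. Rearranging,
  dy/dx = -(∂F/∂x)/(∂F/∂y) = -(x/2)/(-y/32) = 16x/y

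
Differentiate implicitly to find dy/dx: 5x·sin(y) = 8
Apply d/dx to both sides, remembering that y depends on x. Each occurrence of y therefore brings in a y' = dy/dx via the chain rule.

With F(x, y) equal to the left-hand side minus the right, differentiate F term by term:
  d/dx[5x·sin(y)] = 5x·y'·cos(y) + 5sin(y)
  d/dx[-8] = 0
Adding these up, d/dx[F] = 0 becomes
  (5sin(y)) + (5x·cos(y))·y' = 0,
so isolating y',
  dy/dx = -(5sin(y))/(5x·cos(y)) = -tan(y)/x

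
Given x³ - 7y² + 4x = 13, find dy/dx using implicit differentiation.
Apply d/dx to both sides, remembering that y depends on x. Each occurrence of y therefore brings in a y' = dy/dx via the chain rule.

With F(x, y) equal to the left-hand side minus the right, differentiate F term by term:
  d/dx[x^3] = 3x^2
  d/dx[4x] = 4
  d/dx[-7y^2] = -14y·y'
  d/dx[-13] = 0
Adding these up, d/dx[F] = 0 becomes
  (3x^2 + 4) + (-14y)·y' = 0,
so isolating y',
  dy/dx = -(3x^2 + 4)/(-14y) = (3x^2 + 4)/(14y)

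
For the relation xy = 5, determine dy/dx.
Apply d/dx to both sides, remembering that y depends on x. Each occurrence of y therefore brings in a y' = dy/dx via the chain rule.

With F(x, y) equal to the left-hand side minus the right, differentiate F term by term:
  d/dx[xy] = x·y' + y
  d/dx[-5] = 0
Adding these up, d/dx[F] = 0 becomes
  (y) + (x)·y' = 0,
so isolating y',
  dy/dx = -(y)/(x) = -y/x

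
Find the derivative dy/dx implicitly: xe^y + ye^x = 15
Differentiate the relation implicitly: treat y = y(x) and apply the chain rule, so every y-derivative picks up a y' = dy/dx factor.

With everything moved to the left-hand side, differentiate term by term:
  d/dx[x·e^(y)] = x·y'·e^(y) + e^(y)
  d/dx[y·e^(x)] = y·e^(x) + y'·e^(x)
  d/dx[-15] = 0

Separating the contributions that come from x directly and those that come through y:
  without y':      y·e^(x) + e^(y)
  multiplying y':  x·e^(y) + e^(x)

so (y·e^(x) + e^(y)) + (x·e^(y) + e^(x))·y' = 0, and therefore
  dy/dx = -(y·e^(x) + e^(y))/(x·e^(y) + e^(x)) = (-y·e^(x) - e^(y))/(x·e^(y) + e^(x))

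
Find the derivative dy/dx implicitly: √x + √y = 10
Differentiate the relation implicitly: treat y = y(x) and apply the chain rule, so every y-derivative picks up a y' = dy/dx factor.

With everything moved to the left-hand side, differentiate term by term:
  d/dx[√(x)] = 1/(2√(x))
  d/dx[√(y)] = y'/(2√(y))
  d/dx[-10] = 0

Separating the contributions that come from x directly and those that come through y:
  without y':      1/(2√(x))
  multiplying y':  1/(2√(y))

so (1/(2√(x))) + (1/(2√(y)))·y' = 0, and therefore
  dy/dx = -(1/(2√(x)))/(1/(2√(y))) = -√(y)/√(x)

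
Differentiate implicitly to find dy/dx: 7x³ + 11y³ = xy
Apply d/dx to both sides, remembering that y depends on x. Each occurrence of y therefore brings in a y' = dy/dx via the chain rule.

With F(x, y) equal to the left-hand side minus the right, differentiate F term by term:
  d/dx[7x^3] = 21x^2
  d/dx[-xy] = -x·y' - y
  d/dx[11y^3] = 33y^2·y'
Adding these up, d/dx[F] = 0 becomes
  (21x^2 - y) + (-x + 33y^2)·y' = 0,
so isolating y',
  dy/dx = -(21x^2 - y)/(-x + 33y^2) = (21x^2 - y)/(x - 33y^2)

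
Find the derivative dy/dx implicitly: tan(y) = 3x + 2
Apply d/dx to both sides, remembering that y depends on x. Each occurrence of y therefore brings in a y' = dy/dx via the chain rule.

With F(x, y) equal to the left-hand side minus the right, differentiate F term by term:
  d/dx[-3x] = -3
  d/dx[tan(y)] = y'(tan(y)^2 + 1)
  d/dx[-2] = 0
Adding these up, d/dx[F] = 0 becomes
  (-3) + (tan(y)^2 + 1)·y' = 0,
so isolating y',
  dy/dx = -(-3)/(tan(y)^2 + 1) = 3cos(y)^2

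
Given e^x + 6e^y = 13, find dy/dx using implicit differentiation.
Apply d/dx to both sides, remembering that y depends on x. Each occurrence of y therefore brings in a y' = dy/dx via the chain rule.

With F(x, y) equal to the left-hand side minus the right, differentiate F term by term:
  d/dx[e^(x)] = e^(x)
  d/dx[6e^(y)] = 6·y'·e^(y)
  d/dx[-13] = 0
Adding these up, d/dx[F] = 0 becomes
  (e^(x)) + (6e^(y))·y' = 0,
so isolating y',
  dy/dx = -(e^(x))/(6e^(y)) = -e^(x - y)/6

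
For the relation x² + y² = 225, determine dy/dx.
Take d/dx of both sides. Since y is implicitly a function of x, the chain rule attaches a y' = dy/dx factor whenever we differentiate through y.

Set F(x, y) = (left side) − (right side), so the curve is F = 0. Differentiating each term of F:
  d/dx[x^2] = 2x
  d/dx[y^2] = 2y·y'
  d/dx[-225] = 0

Collecting, the y'-free part is the partial derivative in x and the y' coefficient is the partial derivative in y:
  ∂F/∂x = 2x
  ∂F/∂y = 2y

so d/dx[F(x, y(x))] = ∂F/∂x + (∂F/∂y)·y' = 0. Rearranging,
  dy/dx = -(∂F/∂x)/(∂F/∂y) = -(2x)/(2y) = -x/y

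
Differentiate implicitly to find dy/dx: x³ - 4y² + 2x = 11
Differentiate the relation implicitly: treat y = y(x) and apply the chain rule, so every y-derivative picks up a y' = dy/dx factor.

With everything moved to the left-hand side, differentiate term by term:
  d/dx[x^3] = 3x^2
  d/dx[2x] = 2
  d/dx[-4y^2] = -8y·y'
  d/dx[-11] = 0

Separating the contributions that come from x directly and those that come through y:
  without y':      3x^2 + 2
  multiplying y':  -8y

so (3x^2 + 2) + (-8y)·y' = 0, and therefore
  dy/dx = -(3x^2 + 2)/(-8y) = (3x^2 + 2)/(8y)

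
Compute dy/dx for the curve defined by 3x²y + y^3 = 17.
Differentiate both sides with respect to x, treating y as y(x). By the chain rule, any term containing y contributes a factor of y' = dy/dx when we differentiate it.

Move every term to one side and write the relation as F(x, y) = 0. Term by term,
  d/dx[3x^2y] = 3x^2·y' + 6xy
  d/dx[y^3] = 3y^2·y'
  d/dx[-17] = 0

The pieces without y' make up ∂F/∂x and the coefficient of y' is ∂F/∂y:
  ∂F/∂x = 6xy,
  ∂F/∂y = 3x^2 + 3y^2.

Since d/dx[F] = ∂F/∂x + (∂F/∂y)·y' = 0, solve for y':
  (∂F/∂y)·y' = -∂F/∂x
  dy/dx = -(∂F/∂x)/(∂F/∂y) = -(6xy)/(3x^2 + 3y^2) = -2xy/(x^2 + y^2)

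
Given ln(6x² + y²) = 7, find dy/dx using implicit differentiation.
Differentiate the relation implicitly: treat y = y(x) and apply the chain rule, so every y-derivative picks up a y' = dy/dx factor.

With everything moved to the left-hand side, differentiate term by term:
  d/dx[ln(6x^2 + y^2)] = (12x + 2y·y')/(6x^2 + y^2)
  d/dx[-7] = 0

Separating the contributions that come from x directly and those that come through y:
  without y':      12x/(6x^2 + y^2)
  multiplying y':  2y/(6x^2 + y^2)

so (12x/(6x^2 + y^2)) + (2y/(6x^2 + y^2))·y' = 0, and therefore
  dy/dx = -(12x/(6x^2 + y^2))/(2y/(6x^2 + y^2)) = -6x/y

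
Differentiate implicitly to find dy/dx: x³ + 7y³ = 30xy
Take d/dx of both sides. Since y is implicitly a function of x, the chain rule attaches a y' = dy/dx factor whenever we differentiate through y.

Set F(x, y) = (left side) − (right side), so the curve is F = 0. Differentiating each term of F:
  d/dx[x^3] = 3x^2
  d/dx[-30xy] = -30x·y' - 30y
  d/dx[7y^3] = 21y^2·y'

Collecting, the y'-free part is the partial derivative in x and the y' coefficient is the partial derivative in y:
  ∂F/∂x = 3x^2 - 30y
  ∂F/∂y = -30x + 21y^2

so d/dx[F(x, y(x))] = ∂F/∂x + (∂F/∂y)·y' = 0. Rearranging,
  dy/dx = -(∂F/∂x)/(∂F/∂y) = -(3x^2 - 30y)/(-30x + 21y^2) = (x^2 - 10y)/(10x - 7y^2)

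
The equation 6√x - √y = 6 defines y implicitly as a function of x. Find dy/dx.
Differentiate both sides with respect to x, treating y as y(x). By the chain rule, any term containing y contributes a factor of y' = dy/dx when we differentiate it.

Move every term to one side and write the relation as F(x, y) = 0. Term by term,
  d/dx[6√(x)] = 3/√(x)
  d/dx[-√(y)] = -y'/(2√(y))
  d/dx[-6] = 0

The pieces without y' make up ∂F/∂x and the coefficient of y' is ∂F/∂y:
  ∂F/∂x = 3/√(x),
  ∂F/∂y = -1/(2√(y)).

Since d/dx[F] = ∂F/∂x + (∂F/∂y)·y' = 0, solve for y':
  (∂F/∂y)·y' = -∂F/∂x
  dy/dx = -(∂F/∂x)/(∂F/∂y) = -(3/√(x))/(-1/(2√(y))) = 6√(y)/√(x)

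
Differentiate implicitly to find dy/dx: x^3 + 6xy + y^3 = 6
Differentiate the relation implicitly: treat y = y(x) and apply the chain rule, so every y-derivative picks up a y' = dy/dx factor.

With everything moved to the left-hand side, differentiate term by term:
  d/dx[x^3] = 3x^2
  d/dx[6xy] = 6x·y' + 6y
  d/dx[y^3] = 3y^2·y'
  d/dx[-6] = 0

Separating the contributions that come from x directly and those that come through y:
  without y':      3x^2 + 6y
  multiplying y':  6x + 3y^2

so (3x^2 + 6y) + (6x + 3y^2)·y' = 0, and therefore
  dy/dx = -(3x^2 + 6y)/(6x + 3y^2) = (-x^2 - 2y)/(2x + y^2)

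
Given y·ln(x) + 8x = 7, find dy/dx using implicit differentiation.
Take d/dx of both sides. Since y is implicitly a function of x, the chain rule attaches a y' = dy/dx factor whenever we differentiate through y.

Set F(x, y) = (left side) − (right side), so the curve is F = 0. Differentiating each term of F:
  d/dx[8x] = 8
  d/dx[y·ln(x)] = y'·ln(x) + y/x
  d/dx[-7] = 0

Collecting, the y'-free part is the partial derivative in x and the y' coefficient is the partial derivative in y:
  ∂F/∂x = 8 + y/x
  ∂F/∂y = ln(x)

so d/dx[F(x, y(x))] = ∂F/∂x + (∂F/∂y)·y' = 0. Rearranging,
  dy/dx = -(∂F/∂x)/(∂F/∂y) = -(8 + y/x)/(ln(x))
        = -((8x + y)/x)/(ln(x)) = (-8x - y)/(x·ln(x))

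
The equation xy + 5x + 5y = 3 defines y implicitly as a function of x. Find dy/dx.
Take d/dx of both sides. Since y is implicitly a function of x, the chain rule attaches a y' = dy/dx factor whenever we differentiate through y.

Set F(x, y) = (left side) − (right side), so the curve is F = 0. Differentiating each term of F:
  d/dx[xy] = x·y' + y
  d/dx[5x] = 5
  d/dx[5y] = 5·y'
  d/dx[-3] = 0

Collecting, the y'-free part is the partial derivative in x and the y' coefficient is the partial derivative in y:
  ∂F/∂x = y + 5
  ∂F/∂y = x + 5

so d/dx[F(x, y(x))] = ∂F/∂x + (∂F/∂y)·y' = 0. Rearranging,
  dy/dx = -(∂F/∂x)/(∂F/∂y) = -(y + 5)/(x + 5) = (-y - 5)/(x + 5)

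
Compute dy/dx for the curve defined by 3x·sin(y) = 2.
Differentiate the relation implicitly: treat y = y(x) and apply the chain rule, so every y-derivative picks up a y' = dy/dx factor.

With everything moved to the left-hand side, differentiate term by term:
  d/dx[3x·sin(y)] = 3x·y'·cos(y) + 3sin(y)
  d/dx[-2] = 0

Separating the contributions that come from x directly and those that come through y:
  without y':      3sin(y)
  multiplying y':  3x·cos(y)

so (3sin(y)) + (3x·cos(y))·y' = 0, and therefore
  dy/dx = -(3sin(y))/(3x·cos(y)) = -tan(y)/x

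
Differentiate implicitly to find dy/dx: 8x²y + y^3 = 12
Differentiate both sides with respect to x, treating y as y(x). By the chain rule, any term containing y contributes a factor of y' = dy/dx when we differentiate it.

Move every term to one side and write the relation as F(x, y) = 0. Term by term,
  d/dx[8x^2y] = 8x^2·y' + 16xy
  d/dx[y^3] = 3y^2·y'
  d/dx[-12] = 0

The pieces without y' make up ∂F/∂x and the coefficient of y' is ∂F/∂y:
  ∂F/∂x = 16xy,
  ∂F/∂y = 8x^2 + 3y^2.

Since d/dx[F] = ∂F/∂x + (∂F/∂y)·y' = 0, solve for y':
  (∂F/∂y)·y' = -∂F/∂x
  dy/dx = -(∂F/∂x)/(∂F/∂y) = -(16xy)/(8x^2 + 3y^2) = -16xy/(8x^2 + 3y^2)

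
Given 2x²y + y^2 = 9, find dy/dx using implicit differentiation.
Differentiate the relation implicitly: treat y = y(x) and apply the chain rule, so every y-derivative picks up a y' = dy/dx factor.

With everything moved to the left-hand side, differentiate term by term:
  d/dx[2x^2y] = 2x^2·y' + 4xy
  d/dx[y^2] = 2y·y'
  d/dx[-9] = 0

Separating the contributions that come from x directly and those that come through y:
  without y':      4xy
  multiplying y':  2x^2 + 2y

so (4xy) + (2x^2 + 2y)·y' = 0, and therefore
  dy/dx = -(4xy)/(2x^2 + 2y) = -2xy/(x^2 + y)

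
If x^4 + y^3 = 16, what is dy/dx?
Take d/dx of both sides. Since y is implicitly a function of x, the chain rule attaches a y' = dy/dx factor whenever we differentiate through y.

Set F(x, y) = (left side) − (right side), so the curve is F = 0. Differentiating each term of F:
  d/dx[x^4] = 4x^3
  d/dx[y^3] = 3y^2·y'
  d/dx[-16] = 0

Collecting, the y'-free part is the partial derivative in x and the y' coefficient is the partial derivative in y:
  ∂F/∂x = 4x^3
  ∂F/∂y = 3y^2

so d/dx[F(x, y(x))] = ∂F/∂x + (∂F/∂y)·y' = 0. Rearranging,
  dy/dx = -(∂F/∂x)/(∂F/∂y) = -(4x^3)/(3y^2) = -4x^3/(3y^2)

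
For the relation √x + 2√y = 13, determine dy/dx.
Differentiate the relation implicitly: treat y = y(x) and apply the chain rule, so every y-derivative picks up a y' = dy/dx factor.

With everything moved to the left-hand side, differentiate term by term:
  d/dx[√(x)] = 1/(2√(x))
  d/dx[2√(y)] = y'/√(y)
  d/dx[-13] = 0

Separating the contributions that come from x directly and those that come through y:
  without y':      1/(2√(x))
  multiplying y':  1/√(y)

so (1/(2√(x))) + (1/√(y))·y' = 0, and therefore
  dy/dx = -(1/(2√(x)))/(1/√(y)) = -√(y)/(2√(x))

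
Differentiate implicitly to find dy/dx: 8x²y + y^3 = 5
Apply d/dx to both sides, remembering that y depends on x. Each occurrence of y therefore brings in a y' = dy/dx via the chain rule.

With F(x, y) equal to the left-hand side minus the right, differentiate F term by term:
  d/dx[8x^2y] = 8x^2·y' + 16xy
  d/dx[y^3] = 3y^2·y'
  d/dx[-5] = 0
Adding these up, d/dx[F] = 0 becomes
  (16xy) + (8x^2 + 3y^2)·y' = 0,
so isolating y',
  dy/dx = -(16xy)/(8x^2 + 3y^2) = -16xy/(8x^2 + 3y^2)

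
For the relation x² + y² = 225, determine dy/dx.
Differentiate the relation implicitly: treat y = y(x) and apply the chain rule, so every y-derivative picks up a y' = dy/dx factor.

With everything moved to the left-hand side, differentiate term by term:
  d/dx[x^2] = 2x
  d/dx[y^2] = 2y·y'
  d/dx[-225] = 0

Separating the contributions that come from x directly and those that come through y:
  without y':      2x
  multiplying y':  2y

so (2x) + (2y)·y' = 0, and therefore
  dy/dx = -(2x)/(2y) = -x/y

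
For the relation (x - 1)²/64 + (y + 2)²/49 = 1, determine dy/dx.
Differentiate the relation implicitly: treat y = y(x) and apply the chain rule, so every y-derivative picks up a y' = dy/dx factor.

With everything moved to the left-hand side, differentiate term by term:
  d/dx[(x - 1)^2/64] = x/32 - 1/32
  d/dx[(y + 2)^2/49] = 2·y'(y + 2)/49
  d/dx[-1] = 0

Separating the contributions that come from x directly and those that come through y:
  without y':      x/32 - 1/32
  multiplying y':  2y/49 + 4/49

so (x/32 - 1/32) + (2y/49 + 4/49)·y' = 0, and therefore
  dy/dx = -(x/32 - 1/32)/(2y/49 + 4/49)
        = -((x - 1)/32)/(2(y + 2)/49) = 49(1 - x)/(64(y + 2))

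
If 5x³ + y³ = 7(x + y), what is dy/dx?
Apply d/dx to both sides, remembering that y depends on x. Each occurrence of y therefore brings in a y' = dy/dx via the chain rule.

With F(x, y) equal to the left-hand side minus the right, differentiate F term by term:
  d/dx[5x^3] = 15x^2
  d/dx[-7x] = -7
  d/dx[y^3] = 3y^2·y'
  d/dx[-7y] = -7·y'
Adding these up, d/dx[F] = 0 becomes
  (15x^2 - 7) + (3y^2 - 7)·y' = 0,
so isolating y',
  dy/dx = -(15x^2 - 7)/(3y^2 - 7) = (7 - 15x^2)/(3y^2 - 7)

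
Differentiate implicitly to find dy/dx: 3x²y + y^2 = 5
Differentiate the relation implicitly: treat y = y(x) and apply the chain rule, so every y-derivative picks up a y' = dy/dx factor.

With everything moved to the left-hand side, differentiate term by term:
  d/dx[3x^2y] = 3x^2·y' + 6xy
  d/dx[y^2] = 2y·y'
  d/dx[-5] = 0

Separating the contributions that come from x directly and those that come through y:
  without y':      6xy
  multiplying y':  3x^2 + 2y

so (6xy) + (3x^2 + 2y)·y' = 0, and therefore
  dy/dx = -(6xy)/(3x^2 + 2y) = -6xy/(3x^2 + 2y)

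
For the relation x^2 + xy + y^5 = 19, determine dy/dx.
Take d/dx of both sides. Since y is implicitly a function of x, the chain rule attaches a y' = dy/dx factor whenever we differentiate through y.

Set F(x, y) = (left side) − (right side), so the curve is F = 0. Differentiating each term of F:
  d/dx[x^2] = 2x
  d/dx[xy] = x·y' + y
  d/dx[y^5] = 5y^4·y'
  d/dx[-19] = 0

Collecting, the y'-free part is the partial derivative in x and the y' coefficient is the partial derivative in y:
  ∂F/∂x = 2x + y
  ∂F/∂y = x + 5y^4

so d/dx[F(x, y(x))] = ∂F/∂x + (∂F/∂y)·y' = 0. Rearranging,
  dy/dx = -(∂F/∂x)/(∂F/∂y) = -(2x + y)/(x + 5y^4) = (-2x - y)/(x + 5y^4)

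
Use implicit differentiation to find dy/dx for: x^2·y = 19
Apply d/dx to both sides, remembering that y depends on x. Each occurrence of y therefore brings in a y' = dy/dx via the chain rule.

With F(x, y) equal to the left-hand side minus the right, differentiate F term by term:
  d/dx[x^2y] = x^2·y' + 2xy
  d/dx[-19] = 0
Adding these up, d/dx[F] = 0 becomes
  (2xy) + (x^2)·y' = 0,
so isolating y',
  dy/dx = -(2xy)/(x^2) = -2y/x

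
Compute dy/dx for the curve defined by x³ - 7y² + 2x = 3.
Differentiate the relation implicitly: treat y = y(x) and apply the chain rule, so every y-derivative picks up a y' = dy/dx factor.

With everything moved to the left-hand side, differentiate term by term:
  d/dx[x^3] = 3x^2
  d/dx[2x] = 2
  d/dx[-7y^2] = -14y·y'
  d/dx[-3] = 0

Separating the contributions that come from x directly and those that come through y:
  without y':      3x^2 + 2
  multiplying y':  -14y

so (3x^2 + 2) + (-14y)·y' = 0, and therefore
  dy/dx = -(3x^2 + 2)/(-14y) = (3x^2 + 2)/(14y)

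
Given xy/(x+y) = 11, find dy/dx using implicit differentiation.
Apply d/dx to both sides, remembering that y depends on x. Each occurrence of y therefore brings in a y' = dy/dx via the chain rule.

With F(x, y) equal to the left-hand side minus the right, differentiate F term by term:
  d/dx[xy/(x + y)] = xy(-y' - 1)/(x + y)^2 + x·y'/(x + y) + y/(x + y)
  d/dx[-11] = 0
Adding these up, d/dx[F] = 0 becomes
  (-xy/(x + y)^2 + y/(x + y)) + (-xy/(x + y)^2 + x/(x + y))·y' = 0,
so isolating y',
  dy/dx = -(-xy/(x + y)^2 + y/(x + y))/(-xy/(x + y)^2 + x/(x + y))
        = -(y^2/(x + y)^2)/(x^2/(x + y)^2) = -y^2/x^2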